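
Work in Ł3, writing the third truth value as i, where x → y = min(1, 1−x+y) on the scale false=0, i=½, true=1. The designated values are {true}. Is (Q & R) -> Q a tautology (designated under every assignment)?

Yes

Every assignment of Q, R over {true, i, false} gives a value in {true}.
In particular, with Q=i, R=i: (Q & R) -> Q = true.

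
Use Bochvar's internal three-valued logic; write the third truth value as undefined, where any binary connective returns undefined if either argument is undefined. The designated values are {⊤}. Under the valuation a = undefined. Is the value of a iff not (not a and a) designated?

No

not a = not undefined = undefined
not a and a = undefined and undefined = undefined
not (not a and a) = not undefined = undefined
a iff not (not a and a) = undefined iff undefined = undefined
undefined ∉ {⊤}.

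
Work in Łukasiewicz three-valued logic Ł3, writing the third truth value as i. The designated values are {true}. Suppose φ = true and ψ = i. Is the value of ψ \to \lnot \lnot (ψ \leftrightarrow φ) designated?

ψ \leftrightarrow φ = i \leftrightarrow true = i  [1 − |½−1|]
\lnot (ψ \leftrightarrow φ) = \lnot i = i
\lnot \lnot (ψ \leftrightarrow φ) = \lnot i = i
ψ \to \lnot \lnot (ψ \leftrightarrow φ) = i \to i = true
true ∈ {true}.

Yes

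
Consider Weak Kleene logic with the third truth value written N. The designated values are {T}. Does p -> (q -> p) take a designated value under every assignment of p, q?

Countermodel: p=T, q=N gives N, which is not designated.

No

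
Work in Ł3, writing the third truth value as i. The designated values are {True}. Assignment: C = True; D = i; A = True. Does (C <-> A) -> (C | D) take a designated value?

C <-> A = True <-> True = True
C | D = True | i = True
(C <-> A) -> (C | D) = True -> True = True
True ∈ {True}.

Yes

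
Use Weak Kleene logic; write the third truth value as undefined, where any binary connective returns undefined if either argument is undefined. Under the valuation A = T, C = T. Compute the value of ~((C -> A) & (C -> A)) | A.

C -> A = T -> T = T
C -> A = T -> T = T
(C -> A) & (C -> A) = T & T = T
~((C -> A) & (C -> A)) = ~T = F
~((C -> A) & (C -> A)) | A = F | T = T

T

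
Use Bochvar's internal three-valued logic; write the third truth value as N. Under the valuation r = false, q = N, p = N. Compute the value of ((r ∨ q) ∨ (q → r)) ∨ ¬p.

r ∨ q = false ∨ N = N
q → r = N → false = N  [any arg is the third value ⇒ result is the third value]
(r ∨ q) ∨ (q → r) = N ∨ N = N
¬p = ¬N = N
((r ∨ q) ∨ (q → r)) ∨ ¬p = N ∨ N = N

N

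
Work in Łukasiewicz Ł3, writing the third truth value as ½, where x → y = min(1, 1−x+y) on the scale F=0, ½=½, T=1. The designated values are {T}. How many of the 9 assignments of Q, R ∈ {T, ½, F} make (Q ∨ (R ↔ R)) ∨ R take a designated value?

Of the 9 assignments, 9 give a value in {T}.

9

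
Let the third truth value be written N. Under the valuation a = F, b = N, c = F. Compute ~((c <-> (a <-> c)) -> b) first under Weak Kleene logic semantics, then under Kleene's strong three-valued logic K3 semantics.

N; F

In Weak Kleene logic: a <-> c = F <-> F = T
c <-> (a <-> c) = F <-> T = F
(c <-> (a <-> c)) -> b = F -> N = N
~((c <-> (a <-> c)) -> b) = ~N = N
In Kleene's strong three-valued logic K3: a <-> c = F <-> F = T
c <-> (a <-> c) = F <-> T = F
(c <-> (a <-> c)) -> b = F -> N = T  [~F | N]
~((c <-> (a <-> c)) -> b) = ~T = F
They differ because Weak Kleene logic and Kleene's strong three-valued logic K3 treat N differently under the binary connectives.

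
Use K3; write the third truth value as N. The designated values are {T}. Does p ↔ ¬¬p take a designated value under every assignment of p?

No

Countermodel: p=N gives N, which is not designated.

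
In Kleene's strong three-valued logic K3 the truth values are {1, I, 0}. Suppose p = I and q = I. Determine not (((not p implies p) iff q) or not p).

not p = not I = I
not p implies p = I implies I = I
(not p implies p) iff q = I iff I = I
not p = not I = I
((not p implies p) iff q) or not p = I or I = I
not (((not p implies p) iff q) or not p) = not I = I

I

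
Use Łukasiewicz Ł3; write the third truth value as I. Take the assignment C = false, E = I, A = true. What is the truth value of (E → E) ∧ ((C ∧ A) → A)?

E → E = I → I = true  [min(1, 1−½+½)]
C ∧ A = false ∧ true = false
(C ∧ A) → A = false → true = true
(E → E) ∧ ((C ∧ A) → A) = true ∧ true = true

true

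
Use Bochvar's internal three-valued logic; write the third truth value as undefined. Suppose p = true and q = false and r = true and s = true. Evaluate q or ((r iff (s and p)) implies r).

s and p = true and true = true
r iff (s and p) = true iff true = true
(r iff (s and p)) implies r = true implies true = true
q or ((r iff (s and p)) implies r) = false or true = true

true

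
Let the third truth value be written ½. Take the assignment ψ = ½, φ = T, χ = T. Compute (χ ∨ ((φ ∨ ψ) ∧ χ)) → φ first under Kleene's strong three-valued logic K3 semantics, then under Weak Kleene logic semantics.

T; ½

In Kleene's strong three-valued logic K3: φ ∨ ψ = T ∨ ½ = T
(φ ∨ ψ) ∧ χ = T ∧ T = T
χ ∨ ((φ ∨ ψ) ∧ χ) = T ∨ T = T
(χ ∨ ((φ ∨ ψ) ∧ χ)) → φ = T → T = T
In Weak Kleene logic: φ ∨ ψ = T ∨ ½ = ½
(φ ∨ ψ) ∧ χ = ½ ∧ T = ½
χ ∨ ((φ ∨ ψ) ∧ χ) = T ∨ ½ = ½
(χ ∨ ((φ ∨ ψ) ∧ χ)) → φ = ½ → T = ½  [any arg is the third value ⇒ result is the third value]
They differ because Kleene's strong three-valued logic K3 and Weak Kleene logic treat ½ differently under the binary connectives.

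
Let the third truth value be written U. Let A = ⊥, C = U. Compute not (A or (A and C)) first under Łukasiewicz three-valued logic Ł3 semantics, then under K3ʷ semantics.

In Łukasiewicz three-valued logic Ł3: A and C = ⊥ and U = ⊥
A or (A and C) = ⊥ or ⊥ = ⊥
not (A or (A and C)) = not ⊥ = ⊤
In K3ʷ: A and C = ⊥ and U = U
A or (A and C) = ⊥ or U = U
not (A or (A and C)) = not U = U
They differ because Łukasiewicz three-valued logic Ł3 and K3ʷ treat U differently under the binary connectives.

⊤; U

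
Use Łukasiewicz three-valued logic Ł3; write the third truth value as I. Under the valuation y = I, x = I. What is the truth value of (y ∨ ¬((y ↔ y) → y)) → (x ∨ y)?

y ↔ y = I ↔ I = True
(y ↔ y) → y = True → I = I
¬((y ↔ y) → y) = ¬I = I
y ∨ ¬((y ↔ y) → y) = I ∨ I = I
x ∨ y = I ∨ I = I
(y ∨ ¬((y ↔ y) → y)) → (x ∨ y) = I → I = True

True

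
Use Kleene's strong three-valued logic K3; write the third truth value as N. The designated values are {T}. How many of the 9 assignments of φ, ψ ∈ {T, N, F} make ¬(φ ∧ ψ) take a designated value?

5

Of the 9 assignments, 5 give a value in {T}.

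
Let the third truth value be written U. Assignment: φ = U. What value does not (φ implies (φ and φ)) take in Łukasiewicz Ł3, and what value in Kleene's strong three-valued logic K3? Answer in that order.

In Łukasiewicz Ł3: φ and φ = U and U = U
φ implies (φ and φ) = U implies U = True  [min(1, 1−½+½)]
not (φ implies (φ and φ)) = not True = False
In Kleene's strong three-valued logic K3: φ and φ = U and U = U
φ implies (φ and φ) = U implies U = U
not (φ implies (φ and φ)) = not U = U
They differ because Łukasiewicz Ł3 and Kleene's strong three-valued logic K3 treat U differently under implication.

False; U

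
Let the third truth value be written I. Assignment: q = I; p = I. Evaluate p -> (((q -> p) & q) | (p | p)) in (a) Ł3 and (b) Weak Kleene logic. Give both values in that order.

T; I

In Ł3: q -> p = I -> I = T  [min(1, 1−½+½)]
(q -> p) & q = T & I = I
p | p = I | I = I
((q -> p) & q) | (p | p) = I | I = I
p -> (((q -> p) & q) | (p | p)) = I -> I = T
In Weak Kleene logic: q -> p = I -> I = I  [any arg is the third value ⇒ result is the third value]
(q -> p) & q = I & I = I
p | p = I | I = I
((q -> p) & q) | (p | p) = I | I = I
p -> (((q -> p) & q) | (p | p)) = I -> I = I
They differ because Ł3 and Weak Kleene logic treat I differently under the binary connectives.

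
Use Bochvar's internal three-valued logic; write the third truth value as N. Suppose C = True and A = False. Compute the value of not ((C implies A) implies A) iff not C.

C implies A = True implies False = False
(C implies A) implies A = False implies False = True
not ((C implies A) implies A) = not True = False
not C = not True = False
not ((C implies A) implies A) iff not C = False iff False = True

True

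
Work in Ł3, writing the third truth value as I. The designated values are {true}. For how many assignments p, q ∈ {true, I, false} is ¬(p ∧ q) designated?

5

Of the 9 assignments, 5 give a value in {true}.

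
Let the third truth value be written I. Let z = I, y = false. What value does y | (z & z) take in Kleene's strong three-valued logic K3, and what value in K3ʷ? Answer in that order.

I; I

In Kleene's strong three-valued logic K3: z & z = I & I = I
y | (z & z) = false | I = I
In K3ʷ: z & z = I & I = I
y | (z & z) = false | I = I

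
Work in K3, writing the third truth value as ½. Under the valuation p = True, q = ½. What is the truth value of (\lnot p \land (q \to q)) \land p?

False

\lnot p = \lnot True = False
q \to q = ½ \to ½ = ½  [\lnot ½ \lor ½]
\lnot p \land (q \to q) = False \land ½ = False
(\lnot p \land (q \to q)) \land p = False \land True = False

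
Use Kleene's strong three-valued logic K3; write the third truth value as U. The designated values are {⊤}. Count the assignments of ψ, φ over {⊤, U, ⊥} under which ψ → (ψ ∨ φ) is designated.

7

Of the 9 assignments, 7 give a value in {⊤}.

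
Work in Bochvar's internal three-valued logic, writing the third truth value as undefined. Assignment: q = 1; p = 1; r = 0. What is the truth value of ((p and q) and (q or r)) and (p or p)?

p and q = 1 and 1 = 1
q or r = 1 or 0 = 1
(p and q) and (q or r) = 1 and 1 = 1
p or p = 1 or 1 = 1
((p and q) and (q or r)) and (p or p) = 1 and 1 = 1

1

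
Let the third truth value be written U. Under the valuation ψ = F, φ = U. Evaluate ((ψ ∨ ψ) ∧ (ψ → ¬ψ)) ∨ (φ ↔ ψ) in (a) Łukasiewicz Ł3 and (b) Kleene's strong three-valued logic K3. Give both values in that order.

In Łukasiewicz Ł3: ψ ∨ ψ = F ∨ F = F
¬ψ = ¬F = T
ψ → ¬ψ = F → T = T
(ψ ∨ ψ) ∧ (ψ → ¬ψ) = F ∧ T = F
φ ↔ ψ = U ↔ F = U  [1 − |½−0|]
((ψ ∨ ψ) ∧ (ψ → ¬ψ)) ∨ (φ ↔ ψ) = F ∨ U = U
In Kleene's strong three-valued logic K3: ψ ∨ ψ = F ∨ F = F
¬ψ = ¬F = T
ψ → ¬ψ = F → T = T
(ψ ∨ ψ) ∧ (ψ → ¬ψ) = F ∧ T = F
φ ↔ ψ = U ↔ F = U
((ψ ∨ ψ) ∧ (ψ → ¬ψ)) ∨ (φ ↔ ψ) = F ∨ U = U

U; U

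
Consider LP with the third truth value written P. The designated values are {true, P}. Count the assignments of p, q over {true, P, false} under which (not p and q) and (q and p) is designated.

2

Designated under: (p=P, q=true); (p=P, q=P).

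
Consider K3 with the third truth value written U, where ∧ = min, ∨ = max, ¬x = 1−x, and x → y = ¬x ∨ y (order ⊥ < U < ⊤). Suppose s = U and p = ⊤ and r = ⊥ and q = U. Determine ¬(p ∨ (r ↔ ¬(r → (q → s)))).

⊥

q → s = U → U = U  [¬U ∨ U]
r → (q → s) = ⊥ → U = ⊤
¬(r → (q → s)) = ¬⊤ = ⊥
r ↔ ¬(r → (q → s)) = ⊥ ↔ ⊥ = ⊤
p ∨ (r ↔ ¬(r → (q → s))) = ⊤ ∨ ⊤ = ⊤
¬(p ∨ (r ↔ ¬(r → (q → s)))) = ¬⊤ = ⊥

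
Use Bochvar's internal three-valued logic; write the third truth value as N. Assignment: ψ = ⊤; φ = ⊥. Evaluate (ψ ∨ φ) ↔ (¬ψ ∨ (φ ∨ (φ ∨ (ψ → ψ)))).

ψ ∨ φ = ⊤ ∨ ⊥ = ⊤
¬ψ = ¬⊤ = ⊥
ψ → ψ = ⊤ → ⊤ = ⊤
φ ∨ (ψ → ψ) = ⊥ ∨ ⊤ = ⊤
φ ∨ (φ ∨ (ψ → ψ)) = ⊥ ∨ ⊤ = ⊤
¬ψ ∨ (φ ∨ (φ ∨ (ψ → ψ))) = ⊥ ∨ ⊤ = ⊤
(ψ ∨ φ) ↔ (¬ψ ∨ (φ ∨ (φ ∨ (ψ → ψ)))) = ⊤ ↔ ⊤ = ⊤

⊤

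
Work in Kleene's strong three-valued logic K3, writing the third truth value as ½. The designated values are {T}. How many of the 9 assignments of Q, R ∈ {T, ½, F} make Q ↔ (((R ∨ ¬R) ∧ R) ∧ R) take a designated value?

Designated under: (Q=T, R=T); (Q=F, R=F).

2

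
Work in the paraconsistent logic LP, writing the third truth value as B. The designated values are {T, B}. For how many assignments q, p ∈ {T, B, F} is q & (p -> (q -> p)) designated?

6

Of the 9 assignments, 6 give a value in {T, B}.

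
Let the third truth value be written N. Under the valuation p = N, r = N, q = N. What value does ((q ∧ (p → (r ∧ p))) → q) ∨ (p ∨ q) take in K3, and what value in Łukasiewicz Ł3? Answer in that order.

N; 1

In K3: r ∧ p = N ∧ N = N
p → (r ∧ p) = N → N = N  [¬N ∨ N]
q ∧ (p → (r ∧ p)) = N ∧ N = N
(q ∧ (p → (r ∧ p))) → q = N → N = N
p ∨ q = N ∨ N = N
((q ∧ (p → (r ∧ p))) → q) ∨ (p ∨ q) = N ∨ N = N
In Łukasiewicz Ł3: r ∧ p = N ∧ N = N
p → (r ∧ p) = N → N = 1
q ∧ (p → (r ∧ p)) = N ∧ 1 = N
(q ∧ (p → (r ∧ p))) → q = N → N = 1
p ∨ q = N ∨ N = N
((q ∧ (p → (r ∧ p))) → q) ∨ (p ∨ q) = 1 ∨ N = 1
They differ because K3 and Łukasiewicz Ł3 treat N differently under implication.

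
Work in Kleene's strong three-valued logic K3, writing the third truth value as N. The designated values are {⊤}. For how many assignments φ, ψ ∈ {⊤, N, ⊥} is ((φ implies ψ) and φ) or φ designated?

3

Designated under: (φ=⊤, ψ=⊤); (φ=⊤, ψ=N); (φ=⊤, ψ=⊥).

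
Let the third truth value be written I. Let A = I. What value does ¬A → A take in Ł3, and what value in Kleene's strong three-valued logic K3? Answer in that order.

In Ł3: ¬A = ¬I = I
¬A → A = I → I = T  [min(1, 1−½+½)]
In Kleene's strong three-valued logic K3: ¬A = ¬I = I
¬A → A = I → I = I
They differ because Ł3 and Kleene's strong three-valued logic K3 treat I differently under implication.

T; I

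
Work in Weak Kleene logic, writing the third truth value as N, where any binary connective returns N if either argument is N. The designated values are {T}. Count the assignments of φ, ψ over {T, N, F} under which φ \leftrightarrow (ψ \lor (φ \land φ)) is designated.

Designated under: (φ=T, ψ=T); (φ=T, ψ=F); (φ=F, ψ=F).

3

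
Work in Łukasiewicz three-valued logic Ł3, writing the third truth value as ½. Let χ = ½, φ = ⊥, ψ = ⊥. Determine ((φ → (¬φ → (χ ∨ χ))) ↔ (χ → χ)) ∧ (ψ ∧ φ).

¬φ = ¬⊥ = ⊤
χ ∨ χ = ½ ∨ ½ = ½
¬φ → (χ ∨ χ) = ⊤ → ½ = ½
φ → (¬φ → (χ ∨ χ)) = ⊥ → ½ = ⊤
χ → χ = ½ → ½ = ⊤
(φ → (¬φ → (χ ∨ χ))) ↔ (χ → χ) = ⊤ ↔ ⊤ = ⊤
ψ ∧ φ = ⊥ ∧ ⊥ = ⊥
((φ → (¬φ → (χ ∨ χ))) ↔ (χ → χ)) ∧ (ψ ∧ φ) = ⊤ ∧ ⊥ = ⊥

⊥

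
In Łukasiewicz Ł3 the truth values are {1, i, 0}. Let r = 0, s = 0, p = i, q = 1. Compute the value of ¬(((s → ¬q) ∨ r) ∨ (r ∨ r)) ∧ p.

0

¬q = ¬1 = 0
s → ¬q = 0 → 0 = 1
(s → ¬q) ∨ r = 1 ∨ 0 = 1
r ∨ r = 0 ∨ 0 = 0
((s → ¬q) ∨ r) ∨ (r ∨ r) = 1 ∨ 0 = 1
¬(((s → ¬q) ∨ r) ∨ (r ∨ r)) = ¬1 = 0
¬(((s → ¬q) ∨ r) ∨ (r ∨ r)) ∧ p = 0 ∧ i = 0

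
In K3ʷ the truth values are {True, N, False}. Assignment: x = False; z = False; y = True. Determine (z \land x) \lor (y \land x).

z \land x = False \land False = False
y \land x = True \land False = False
(z \land x) \lor (y \land x) = False \lor False = False

False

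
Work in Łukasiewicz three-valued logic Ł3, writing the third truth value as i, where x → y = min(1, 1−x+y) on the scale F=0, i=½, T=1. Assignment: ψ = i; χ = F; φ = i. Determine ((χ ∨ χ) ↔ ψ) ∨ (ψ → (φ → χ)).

χ ∨ χ = F ∨ F = F
(χ ∨ χ) ↔ ψ = F ↔ i = i  [1 − |0−½|]
φ → χ = i → F = i
ψ → (φ → χ) = i → i = T
((χ ∨ χ) ↔ ψ) ∨ (ψ → (φ → χ)) = i ∨ T = T

T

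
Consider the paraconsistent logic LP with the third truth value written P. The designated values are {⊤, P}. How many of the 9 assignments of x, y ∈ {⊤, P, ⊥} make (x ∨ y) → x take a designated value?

Of the 9 assignments, 8 give a value in {⊤, P}.

8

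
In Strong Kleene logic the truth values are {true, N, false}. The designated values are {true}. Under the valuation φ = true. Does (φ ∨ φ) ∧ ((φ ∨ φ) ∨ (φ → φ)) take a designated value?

φ ∨ φ = true ∨ true = true
φ ∨ φ = true ∨ true = true
φ → φ = true → true = true
(φ ∨ φ) ∨ (φ → φ) = true ∨ true = true
(φ ∨ φ) ∧ ((φ ∨ φ) ∨ (φ → φ)) = true ∧ true = true
true ∈ {true}.

Yes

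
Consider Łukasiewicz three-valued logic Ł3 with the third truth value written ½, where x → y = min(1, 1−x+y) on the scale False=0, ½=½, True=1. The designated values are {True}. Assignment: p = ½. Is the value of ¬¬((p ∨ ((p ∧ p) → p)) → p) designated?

No

p ∧ p = ½ ∧ ½ = ½
(p ∧ p) → p = ½ → ½ = True
p ∨ ((p ∧ p) → p) = ½ ∨ True = True
(p ∨ ((p ∧ p) → p)) → p = True → ½ = ½
¬((p ∨ ((p ∧ p) → p)) → p) = ¬½ = ½
¬¬((p ∨ ((p ∧ p) → p)) → p) = ¬½ = ½
½ ∉ {True}.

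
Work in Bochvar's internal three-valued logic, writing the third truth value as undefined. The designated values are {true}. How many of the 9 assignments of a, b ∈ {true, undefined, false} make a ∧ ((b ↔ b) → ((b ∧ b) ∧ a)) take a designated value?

Designated under: (a=true, b=true).

1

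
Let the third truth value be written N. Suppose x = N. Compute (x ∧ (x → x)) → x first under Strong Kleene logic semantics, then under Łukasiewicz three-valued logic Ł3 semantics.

N; ⊤

In Strong Kleene logic: x → x = N → N = N  [¬N ∨ N]
x ∧ (x → x) = N ∧ N = N
(x ∧ (x → x)) → x = N → N = N
In Łukasiewicz three-valued logic Ł3: x → x = N → N = ⊤  [min(1, 1−½+½)]
x ∧ (x → x) = N ∧ ⊤ = N
(x ∧ (x → x)) → x = N → N = ⊤
They differ because Strong Kleene logic and Łukasiewicz three-valued logic Ł3 treat N differently under implication.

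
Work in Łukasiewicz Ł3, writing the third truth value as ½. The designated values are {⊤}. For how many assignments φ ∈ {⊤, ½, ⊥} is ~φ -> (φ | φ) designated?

φ=⊤: ⊤ ✓
φ=½: ⊤ ✓
φ=⊥: ⊥ ·

2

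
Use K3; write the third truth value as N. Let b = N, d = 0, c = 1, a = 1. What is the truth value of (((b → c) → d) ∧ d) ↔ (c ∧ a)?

0

b → c = N → 1 = 1  [¬N ∨ 1]
(b → c) → d = 1 → 0 = 0
((b → c) → d) ∧ d = 0 ∧ 0 = 0
c ∧ a = 1 ∧ 1 = 1
(((b → c) → d) ∧ d) ↔ (c ∧ a) = 0 ↔ 1 = 0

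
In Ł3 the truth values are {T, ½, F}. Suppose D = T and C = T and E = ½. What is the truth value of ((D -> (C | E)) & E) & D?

C | E = T | ½ = T
D -> (C | E) = T -> T = T
(D -> (C | E)) & E = T & ½ = ½
((D -> (C | E)) & E) & D = ½ & T = ½

½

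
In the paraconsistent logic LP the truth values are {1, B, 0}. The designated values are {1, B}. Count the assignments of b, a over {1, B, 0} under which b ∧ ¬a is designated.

Designated under: (b=1, a=B); (b=1, a=0); (b=B, a=B); (b=B, a=0).

4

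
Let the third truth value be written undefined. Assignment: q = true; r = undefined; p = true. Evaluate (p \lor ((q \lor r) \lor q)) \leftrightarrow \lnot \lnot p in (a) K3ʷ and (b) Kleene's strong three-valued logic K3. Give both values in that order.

In K3ʷ: q \lor r = true \lor undefined = undefined
(q \lor r) \lor q = undefined \lor true = undefined
p \lor ((q \lor r) \lor q) = true \lor undefined = undefined
\lnot p = \lnot true = false
\lnot \lnot p = \lnot false = true
(p \lor ((q \lor r) \lor q)) \leftrightarrow \lnot \lnot p = undefined \leftrightarrow true = undefined
In Kleene's strong three-valued logic K3: q \lor r = true \lor undefined = true
(q \lor r) \lor q = true \lor true = true
p \lor ((q \lor r) \lor q) = true \lor true = true
\lnot p = \lnot true = false
\lnot \lnot p = \lnot false = true
(p \lor ((q \lor r) \lor q)) \leftrightarrow \lnot \lnot p = true \leftrightarrow true = true
They differ because K3ʷ and Kleene's strong three-valued logic K3 treat undefined differently under the binary connectives.

undefined; true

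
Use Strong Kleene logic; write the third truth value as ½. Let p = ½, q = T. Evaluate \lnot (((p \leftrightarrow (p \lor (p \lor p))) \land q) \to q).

F

p \lor p = ½ \lor ½ = ½
p \lor (p \lor p) = ½ \lor ½ = ½
p \leftrightarrow (p \lor (p \lor p)) = ½ \leftrightarrow ½ = ½
(p \leftrightarrow (p \lor (p \lor p))) \land q = ½ \land T = ½
((p \leftrightarrow (p \lor (p \lor p))) \land q) \to q = ½ \to T = T
\lnot (((p \leftrightarrow (p \lor (p \lor p))) \land q) \to q) = \lnot T = F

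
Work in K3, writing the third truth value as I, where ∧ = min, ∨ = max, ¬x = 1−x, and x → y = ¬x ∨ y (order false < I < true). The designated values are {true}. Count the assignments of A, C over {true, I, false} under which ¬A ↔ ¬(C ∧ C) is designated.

2

Designated under: (A=true, C=true); (A=false, C=false).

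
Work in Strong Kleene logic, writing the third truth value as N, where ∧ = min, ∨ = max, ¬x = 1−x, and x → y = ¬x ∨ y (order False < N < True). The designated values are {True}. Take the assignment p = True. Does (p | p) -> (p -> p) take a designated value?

Yes

p | p = True | True = True
p -> p = True -> True = True
(p | p) -> (p -> p) = True -> True = True
True ∈ {True}.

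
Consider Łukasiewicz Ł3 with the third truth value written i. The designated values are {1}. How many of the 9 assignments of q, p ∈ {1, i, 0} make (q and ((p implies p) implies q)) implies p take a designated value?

6

Of the 9 assignments, 6 give a value in {1}.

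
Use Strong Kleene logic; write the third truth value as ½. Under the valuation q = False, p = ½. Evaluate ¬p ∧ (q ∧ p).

¬p = ¬½ = ½
q ∧ p = False ∧ ½ = False
¬p ∧ (q ∧ p) = ½ ∧ False = False

False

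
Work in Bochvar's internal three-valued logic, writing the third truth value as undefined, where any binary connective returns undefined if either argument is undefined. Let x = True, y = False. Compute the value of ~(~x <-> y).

~x = ~True = False
~x <-> y = False <-> False = True
~(~x <-> y) = ~True = False

False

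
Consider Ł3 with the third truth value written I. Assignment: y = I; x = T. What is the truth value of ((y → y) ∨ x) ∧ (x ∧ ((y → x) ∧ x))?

y → y = I → I = T
(y → y) ∨ x = T ∨ T = T
y → x = I → T = T
(y → x) ∧ x = T ∧ T = T
x ∧ ((y → x) ∧ x) = T ∧ T = T
((y → y) ∨ x) ∧ (x ∧ ((y → x) ∧ x)) = T ∧ T = T

T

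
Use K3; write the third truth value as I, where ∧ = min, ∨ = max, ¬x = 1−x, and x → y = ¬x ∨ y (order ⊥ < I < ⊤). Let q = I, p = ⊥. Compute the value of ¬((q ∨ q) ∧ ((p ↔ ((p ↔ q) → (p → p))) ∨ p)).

q ∨ q = I ∨ I = I
p ↔ q = ⊥ ↔ I = I
p → p = ⊥ → ⊥ = ⊤
(p ↔ q) → (p → p) = I → ⊤ = ⊤  [¬I ∨ ⊤]
p ↔ ((p ↔ q) → (p → p)) = ⊥ ↔ ⊤ = ⊥
(p ↔ ((p ↔ q) → (p → p))) ∨ p = ⊥ ∨ ⊥ = ⊥
(q ∨ q) ∧ ((p ↔ ((p ↔ q) → (p → p))) ∨ p) = I ∧ ⊥ = ⊥
¬((q ∨ q) ∧ ((p ↔ ((p ↔ q) → (p → p))) ∨ p)) = ¬⊥ = ⊤

⊤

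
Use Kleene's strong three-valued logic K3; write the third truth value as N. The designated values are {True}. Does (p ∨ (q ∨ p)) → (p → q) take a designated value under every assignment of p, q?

No

Countermodel: p=True, q=N gives N, which is not designated.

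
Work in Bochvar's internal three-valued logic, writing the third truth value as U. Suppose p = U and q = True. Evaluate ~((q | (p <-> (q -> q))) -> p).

q -> q = True -> True = True
p <-> (q -> q) = U <-> True = U
q | (p <-> (q -> q)) = True | U = U
(q | (p <-> (q -> q))) -> p = U -> U = U  [any arg is the third value ⇒ result is the third value]
~((q | (p <-> (q -> q))) -> p) = ~U = U

U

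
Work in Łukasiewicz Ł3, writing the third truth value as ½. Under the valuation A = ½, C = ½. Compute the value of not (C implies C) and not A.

false

C implies C = ½ implies ½ = true  [min(1, 1−½+½)]
not (C implies C) = not true = false
not A = not ½ = ½
not (C implies C) and not A = false and ½ = false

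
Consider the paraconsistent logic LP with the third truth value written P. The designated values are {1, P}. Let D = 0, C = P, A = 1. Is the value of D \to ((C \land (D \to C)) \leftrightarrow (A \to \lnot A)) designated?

Yes

D \to C = 0 \to P = 1  [\lnot 0 \lor P]
C \land (D \to C) = P \land 1 = P
\lnot A = \lnot 1 = 0
A \to \lnot A = 1 \to 0 = 0
(C \land (D \to C)) \leftrightarrow (A \to \lnot A) = P \leftrightarrow 0 = P
D \to ((C \land (D \to C)) \leftrightarrow (A \to \lnot A)) = 0 \to P = 1
1 ∈ {1, P}.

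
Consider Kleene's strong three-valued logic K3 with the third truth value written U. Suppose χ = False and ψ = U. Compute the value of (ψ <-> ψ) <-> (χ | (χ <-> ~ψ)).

ψ <-> ψ = U <-> U = U
~ψ = ~U = U
χ <-> ~ψ = False <-> U = U
χ | (χ <-> ~ψ) = False | U = U
(ψ <-> ψ) <-> (χ | (χ <-> ~ψ)) = U <-> U = U

U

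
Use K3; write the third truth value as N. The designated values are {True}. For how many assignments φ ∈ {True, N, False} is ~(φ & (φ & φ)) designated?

1

φ=True: False ·
φ=N: N ·
φ=False: True ✓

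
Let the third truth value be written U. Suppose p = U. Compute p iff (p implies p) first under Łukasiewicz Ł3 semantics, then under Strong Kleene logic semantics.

In Łukasiewicz Ł3: p implies p = U implies U = T  [min(1, 1−½+½)]
p iff (p implies p) = U iff T = U
In Strong Kleene logic: p implies p = U implies U = U  [not U or U]
p iff (p implies p) = U iff U = U

U; U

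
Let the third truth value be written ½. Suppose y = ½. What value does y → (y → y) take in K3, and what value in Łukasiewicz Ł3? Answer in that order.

In K3: y → y = ½ → ½ = ½  [¬½ ∨ ½]
y → (y → y) = ½ → ½ = ½
In Łukasiewicz Ł3: y → y = ½ → ½ = true  [min(1, 1−½+½)]
y → (y → y) = ½ → true = true
They differ because K3 and Łukasiewicz Ł3 treat ½ differently under implication.

½; true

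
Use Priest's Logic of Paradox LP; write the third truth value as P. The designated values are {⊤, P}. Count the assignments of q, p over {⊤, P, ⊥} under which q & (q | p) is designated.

6

Of the 9 assignments, 6 give a value in {⊤, P}.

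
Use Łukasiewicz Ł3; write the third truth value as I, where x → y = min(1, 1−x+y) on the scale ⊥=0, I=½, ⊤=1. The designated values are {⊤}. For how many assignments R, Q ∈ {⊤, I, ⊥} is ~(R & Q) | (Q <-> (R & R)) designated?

Of the 9 assignments, 7 give a value in {⊤}.

7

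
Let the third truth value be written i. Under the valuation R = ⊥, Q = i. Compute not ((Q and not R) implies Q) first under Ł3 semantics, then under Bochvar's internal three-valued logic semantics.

In Ł3: not R = not ⊥ = ⊤
Q and not R = i and ⊤ = i
(Q and not R) implies Q = i implies i = ⊤  [min(1, 1−½+½)]
not ((Q and not R) implies Q) = not ⊤ = ⊥
In Bochvar's internal three-valued logic: not R = not ⊥ = ⊤
Q and not R = i and ⊤ = i
(Q and not R) implies Q = i implies i = i
not ((Q and not R) implies Q) = not i = i
They differ because Ł3 and Bochvar's internal three-valued logic treat i differently under the binary connectives.

⊥; i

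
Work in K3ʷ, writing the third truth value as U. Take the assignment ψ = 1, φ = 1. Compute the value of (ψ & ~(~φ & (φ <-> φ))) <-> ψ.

~φ = ~1 = 0
φ <-> φ = 1 <-> 1 = 1
~φ & (φ <-> φ) = 0 & 1 = 0
~(~φ & (φ <-> φ)) = ~0 = 1
ψ & ~(~φ & (φ <-> φ)) = 1 & 1 = 1
(ψ & ~(~φ & (φ <-> φ))) <-> ψ = 1 <-> 1 = 1

1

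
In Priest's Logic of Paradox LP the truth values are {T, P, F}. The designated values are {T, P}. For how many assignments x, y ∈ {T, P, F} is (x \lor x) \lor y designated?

Of the 9 assignments, 8 give a value in {T, P}.

8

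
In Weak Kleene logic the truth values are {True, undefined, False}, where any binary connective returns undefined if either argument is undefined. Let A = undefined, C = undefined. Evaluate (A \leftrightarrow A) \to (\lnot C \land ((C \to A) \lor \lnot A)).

undefined

A \leftrightarrow A = undefined \leftrightarrow undefined = undefined
\lnot C = \lnot undefined = undefined
C \to A = undefined \to undefined = undefined  [any arg is the third value ⇒ result is the third value]
\lnot A = \lnot undefined = undefined
(C \to A) \lor \lnot A = undefined \lor undefined = undefined
\lnot C \land ((C \to A) \lor \lnot A) = undefined \land undefined = undefined
(A \leftrightarrow A) \to (\lnot C \land ((C \to A) \lor \lnot A)) = undefined \to undefined = undefined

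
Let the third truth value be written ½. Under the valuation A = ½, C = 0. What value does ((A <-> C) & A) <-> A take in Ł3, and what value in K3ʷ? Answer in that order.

1; ½

In Ł3: A <-> C = ½ <-> 0 = ½  [1 − |½−0|]
(A <-> C) & A = ½ & ½ = ½
((A <-> C) & A) <-> A = ½ <-> ½ = 1
In K3ʷ: A <-> C = ½ <-> 0 = ½
(A <-> C) & A = ½ & ½ = ½
((A <-> C) & A) <-> A = ½ <-> ½ = ½
They differ because Ł3 and K3ʷ treat ½ differently under the binary connectives.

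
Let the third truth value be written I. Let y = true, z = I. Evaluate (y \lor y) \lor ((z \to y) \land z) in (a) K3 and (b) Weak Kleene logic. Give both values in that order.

In K3: y \lor y = true \lor true = true
z \to y = I \to true = true  [\lnot I \lor true]
(z \to y) \land z = true \land I = I
(y \lor y) \lor ((z \to y) \land z) = true \lor I = true
In Weak Kleene logic: y \lor y = true \lor true = true
z \to y = I \to true = I
(z \to y) \land z = I \land I = I
(y \lor y) \lor ((z \to y) \land z) = true \lor I = I
They differ because K3 and Weak Kleene logic treat I differently under the binary connectives.

true; I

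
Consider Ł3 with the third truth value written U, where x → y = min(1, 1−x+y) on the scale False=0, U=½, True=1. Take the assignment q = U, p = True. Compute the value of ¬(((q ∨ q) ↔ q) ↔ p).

q ∨ q = U ∨ U = U
(q ∨ q) ↔ q = U ↔ U = True  [1 − |½−½|]
((q ∨ q) ↔ q) ↔ p = True ↔ True = True
¬(((q ∨ q) ↔ q) ↔ p) = ¬True = False

False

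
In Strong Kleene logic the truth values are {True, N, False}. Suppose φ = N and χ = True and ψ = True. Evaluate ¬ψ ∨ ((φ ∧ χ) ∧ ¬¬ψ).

¬ψ = ¬True = False
φ ∧ χ = N ∧ True = N
¬ψ = ¬True = False
¬¬ψ = ¬False = True
(φ ∧ χ) ∧ ¬¬ψ = N ∧ True = N
¬ψ ∨ ((φ ∧ χ) ∧ ¬¬ψ) = False ∨ N = N

N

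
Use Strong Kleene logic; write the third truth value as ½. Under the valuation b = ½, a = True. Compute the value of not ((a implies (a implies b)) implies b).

½

a implies b = True implies ½ = ½
a implies (a implies b) = True implies ½ = ½
(a implies (a implies b)) implies b = ½ implies ½ = ½
not ((a implies (a implies b)) implies b) = not ½ = ½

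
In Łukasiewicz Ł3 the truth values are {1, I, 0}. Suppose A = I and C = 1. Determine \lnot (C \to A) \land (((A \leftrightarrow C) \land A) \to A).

I

C \to A = 1 \to I = I  [min(1, 1−1+½)]
\lnot (C \to A) = \lnot I = I
A \leftrightarrow C = I \leftrightarrow 1 = I
(A \leftrightarrow C) \land A = I \land I = I
((A \leftrightarrow C) \land A) \to A = I \to I = 1
\lnot (C \to A) \land (((A \leftrightarrow C) \land A) \to A) = I \land 1 = I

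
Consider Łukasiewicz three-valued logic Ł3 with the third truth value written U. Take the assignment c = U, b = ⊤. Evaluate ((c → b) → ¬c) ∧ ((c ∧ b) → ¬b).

U

c → b = U → ⊤ = ⊤
¬c = ¬U = U
(c → b) → ¬c = ⊤ → U = U
c ∧ b = U ∧ ⊤ = U
¬b = ¬⊤ = ⊥
(c ∧ b) → ¬b = U → ⊥ = U
((c → b) → ¬c) ∧ ((c ∧ b) → ¬b) = U ∧ U = U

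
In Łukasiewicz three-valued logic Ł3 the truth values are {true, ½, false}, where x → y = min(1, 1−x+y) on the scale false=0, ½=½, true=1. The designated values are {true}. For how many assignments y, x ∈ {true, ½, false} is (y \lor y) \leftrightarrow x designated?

Designated under: (y=true, x=true); (y=½, x=½); (y=false, x=false).

3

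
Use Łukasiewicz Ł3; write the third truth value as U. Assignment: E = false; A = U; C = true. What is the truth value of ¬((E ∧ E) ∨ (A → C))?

false

E ∧ E = false ∧ false = false
A → C = U → true = true  [min(1, 1−½+1)]
(E ∧ E) ∨ (A → C) = false ∨ true = true
¬((E ∧ E) ∨ (A → C)) = ¬true = false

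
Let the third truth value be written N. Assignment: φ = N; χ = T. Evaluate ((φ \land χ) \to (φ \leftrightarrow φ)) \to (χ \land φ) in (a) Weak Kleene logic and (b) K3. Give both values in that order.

N; N

In Weak Kleene logic: φ \land χ = N \land T = N
φ \leftrightarrow φ = N \leftrightarrow N = N
(φ \land χ) \to (φ \leftrightarrow φ) = N \to N = N  [any arg is the third value ⇒ result is the third value]
χ \land φ = T \land N = N
((φ \land χ) \to (φ \leftrightarrow φ)) \to (χ \land φ) = N \to N = N
In K3: φ \land χ = N \land T = N
φ \leftrightarrow φ = N \leftrightarrow N = N
(φ \land χ) \to (φ \leftrightarrow φ) = N \to N = N
χ \land φ = T \land N = N
((φ \land χ) \to (φ \leftrightarrow φ)) \to (χ \land φ) = N \to N = N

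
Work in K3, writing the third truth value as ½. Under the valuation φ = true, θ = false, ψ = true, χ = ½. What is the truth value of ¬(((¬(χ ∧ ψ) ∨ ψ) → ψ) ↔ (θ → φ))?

false

χ ∧ ψ = ½ ∧ true = ½
¬(χ ∧ ψ) = ¬½ = ½
¬(χ ∧ ψ) ∨ ψ = ½ ∨ true = true
(¬(χ ∧ ψ) ∨ ψ) → ψ = true → true = true
θ → φ = false → true = true
((¬(χ ∧ ψ) ∨ ψ) → ψ) ↔ (θ → φ) = true ↔ true = true
¬(((¬(χ ∧ ψ) ∨ ψ) → ψ) ↔ (θ → φ)) = ¬true = false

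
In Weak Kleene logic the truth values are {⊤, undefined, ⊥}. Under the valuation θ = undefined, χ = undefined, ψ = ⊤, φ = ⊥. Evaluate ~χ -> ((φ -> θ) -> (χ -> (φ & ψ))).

undefined

~χ = ~undefined = undefined
φ -> θ = ⊥ -> undefined = undefined  [any arg is the third value ⇒ result is the third value]
φ & ψ = ⊥ & ⊤ = ⊥
χ -> (φ & ψ) = undefined -> ⊥ = undefined
(φ -> θ) -> (χ -> (φ & ψ)) = undefined -> undefined = undefined
~χ -> ((φ -> θ) -> (χ -> (φ & ψ))) = undefined -> undefined = undefined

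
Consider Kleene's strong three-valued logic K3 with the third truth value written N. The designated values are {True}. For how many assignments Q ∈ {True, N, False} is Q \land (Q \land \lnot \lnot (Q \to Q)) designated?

1

Q=True: True ✓
Q=N: N ·
Q=False: False ·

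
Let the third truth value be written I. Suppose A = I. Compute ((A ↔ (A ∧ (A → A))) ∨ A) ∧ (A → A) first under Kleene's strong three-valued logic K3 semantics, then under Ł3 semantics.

I; ⊤

In Kleene's strong three-valued logic K3: A → A = I → I = I  [¬I ∨ I]
A ∧ (A → A) = I ∧ I = I
A ↔ (A ∧ (A → A)) = I ↔ I = I
(A ↔ (A ∧ (A → A))) ∨ A = I ∨ I = I
A → A = I → I = I
((A ↔ (A ∧ (A → A))) ∨ A) ∧ (A → A) = I ∧ I = I
In Ł3: A → A = I → I = ⊤  [min(1, 1−½+½)]
A ∧ (A → A) = I ∧ ⊤ = I
A ↔ (A ∧ (A → A)) = I ↔ I = ⊤
(A ↔ (A ∧ (A → A))) ∨ A = ⊤ ∨ I = ⊤
A → A = I → I = ⊤
((A ↔ (A ∧ (A → A))) ∨ A) ∧ (A → A) = ⊤ ∧ ⊤ = ⊤
They differ because Kleene's strong three-valued logic K3 and Ł3 treat I differently under implication.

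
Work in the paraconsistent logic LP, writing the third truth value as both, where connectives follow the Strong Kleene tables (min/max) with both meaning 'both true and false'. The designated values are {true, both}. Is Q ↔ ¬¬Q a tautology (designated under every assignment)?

Every assignment of Q over {true, both, false} gives a value in {true, both}.
In particular, with Q=both: Q ↔ ¬¬Q = both.

Yes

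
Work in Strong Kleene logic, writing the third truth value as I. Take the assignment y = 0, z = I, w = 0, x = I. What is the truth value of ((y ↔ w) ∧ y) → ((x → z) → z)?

y ↔ w = 0 ↔ 0 = 1
(y ↔ w) ∧ y = 1 ∧ 0 = 0
x → z = I → I = I  [¬I ∨ I]
(x → z) → z = I → I = I
((y ↔ w) ∧ y) → ((x → z) → z) = 0 → I = 1

1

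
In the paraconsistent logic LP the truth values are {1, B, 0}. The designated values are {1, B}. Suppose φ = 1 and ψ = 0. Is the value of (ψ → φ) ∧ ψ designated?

ψ → φ = 0 → 1 = 1
(ψ → φ) ∧ ψ = 1 ∧ 0 = 0
0 ∉ {1, B}.

No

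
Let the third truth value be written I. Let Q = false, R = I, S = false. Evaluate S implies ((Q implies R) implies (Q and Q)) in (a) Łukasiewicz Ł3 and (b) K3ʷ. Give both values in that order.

In Łukasiewicz Ł3: Q implies R = false implies I = true  [min(1, 1−0+½)]
Q and Q = false and false = false
(Q implies R) implies (Q and Q) = true implies false = false
S implies ((Q implies R) implies (Q and Q)) = false implies false = true
In K3ʷ: Q implies R = false implies I = I  [any arg is the third value ⇒ result is the third value]
Q and Q = false and false = false
(Q implies R) implies (Q and Q) = I implies false = I
S implies ((Q implies R) implies (Q and Q)) = false implies I = I
They differ because Łukasiewicz Ł3 and K3ʷ treat I differently under the binary connectives.

true; I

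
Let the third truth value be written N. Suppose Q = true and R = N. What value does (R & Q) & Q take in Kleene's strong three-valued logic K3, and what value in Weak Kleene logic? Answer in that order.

N; N

In Kleene's strong three-valued logic K3: R & Q = N & true = N
(R & Q) & Q = N & true = N
In Weak Kleene logic: R & Q = N & true = N
(R & Q) & Q = N & true = N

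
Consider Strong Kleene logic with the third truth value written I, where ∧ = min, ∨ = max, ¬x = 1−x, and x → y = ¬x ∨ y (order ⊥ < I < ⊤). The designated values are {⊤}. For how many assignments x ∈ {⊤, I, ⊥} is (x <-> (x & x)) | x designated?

x=⊤: ⊤ ✓
x=I: I ·
x=⊥: ⊤ ✓

2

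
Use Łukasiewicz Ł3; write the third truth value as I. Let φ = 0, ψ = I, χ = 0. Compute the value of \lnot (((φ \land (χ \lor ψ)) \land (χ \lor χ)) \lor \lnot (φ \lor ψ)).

I

χ \lor ψ = 0 \lor I = I
φ \land (χ \lor ψ) = 0 \land I = 0
χ \lor χ = 0 \lor 0 = 0
(φ \land (χ \lor ψ)) \land (χ \lor χ) = 0 \land 0 = 0
φ \lor ψ = 0 \lor I = I
\lnot (φ \lor ψ) = \lnot I = I
((φ \land (χ \lor ψ)) \land (χ \lor χ)) \lor \lnot (φ \lor ψ) = 0 \lor I = I
\lnot (((φ \land (χ \lor ψ)) \land (χ \lor χ)) \lor \lnot (φ \lor ψ)) = \lnot I = I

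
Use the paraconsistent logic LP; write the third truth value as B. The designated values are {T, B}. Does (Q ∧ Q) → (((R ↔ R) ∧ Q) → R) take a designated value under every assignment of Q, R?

No

Countermodel: Q=T, R=F gives F, which is not designated.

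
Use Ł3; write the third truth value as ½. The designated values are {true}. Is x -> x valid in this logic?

Every assignment of x over {true, ½, false} gives a value in {true}.
In particular, with x=½: x -> x = true.

Yes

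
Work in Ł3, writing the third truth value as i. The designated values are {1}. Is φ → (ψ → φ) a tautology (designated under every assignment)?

Yes

Every assignment of φ, ψ over {1, i, 0} gives a value in {1}.
In particular, with φ=i, ψ=i: φ → (ψ → φ) = 1.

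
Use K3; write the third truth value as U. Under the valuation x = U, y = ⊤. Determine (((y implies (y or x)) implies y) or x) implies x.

U

y or x = ⊤ or U = ⊤
y implies (y or x) = ⊤ implies ⊤ = ⊤
(y implies (y or x)) implies y = ⊤ implies ⊤ = ⊤
((y implies (y or x)) implies y) or x = ⊤ or U = ⊤
(((y implies (y or x)) implies y) or x) implies x = ⊤ implies U = U  [not ⊤ or U]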